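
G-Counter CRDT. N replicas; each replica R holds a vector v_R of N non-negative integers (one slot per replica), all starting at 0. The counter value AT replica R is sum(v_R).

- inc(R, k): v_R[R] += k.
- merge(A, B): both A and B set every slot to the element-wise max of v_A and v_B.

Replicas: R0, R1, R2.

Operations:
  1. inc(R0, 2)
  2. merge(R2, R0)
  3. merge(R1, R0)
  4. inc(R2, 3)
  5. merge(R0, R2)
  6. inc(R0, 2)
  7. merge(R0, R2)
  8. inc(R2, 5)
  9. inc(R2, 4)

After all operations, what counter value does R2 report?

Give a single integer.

Op 1: inc R0 by 2 -> R0=(2,0,0) value=2
Op 2: merge R2<->R0 -> R2=(2,0,0) R0=(2,0,0)
Op 3: merge R1<->R0 -> R1=(2,0,0) R0=(2,0,0)
Op 4: inc R2 by 3 -> R2=(2,0,3) value=5
Op 5: merge R0<->R2 -> R0=(2,0,3) R2=(2,0,3)
Op 6: inc R0 by 2 -> R0=(4,0,3) value=7
Op 7: merge R0<->R2 -> R0=(4,0,3) R2=(4,0,3)
Op 8: inc R2 by 5 -> R2=(4,0,8) value=12
Op 9: inc R2 by 4 -> R2=(4,0,12) value=16

Answer: 16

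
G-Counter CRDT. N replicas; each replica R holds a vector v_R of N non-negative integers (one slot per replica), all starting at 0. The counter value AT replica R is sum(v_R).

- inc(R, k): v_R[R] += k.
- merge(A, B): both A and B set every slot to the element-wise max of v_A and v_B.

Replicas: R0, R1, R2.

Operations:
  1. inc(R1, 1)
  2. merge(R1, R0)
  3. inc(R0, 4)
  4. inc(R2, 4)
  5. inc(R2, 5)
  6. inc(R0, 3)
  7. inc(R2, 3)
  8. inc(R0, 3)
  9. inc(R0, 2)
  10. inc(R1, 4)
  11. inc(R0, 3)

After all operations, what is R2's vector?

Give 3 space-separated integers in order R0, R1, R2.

Op 1: inc R1 by 1 -> R1=(0,1,0) value=1
Op 2: merge R1<->R0 -> R1=(0,1,0) R0=(0,1,0)
Op 3: inc R0 by 4 -> R0=(4,1,0) value=5
Op 4: inc R2 by 4 -> R2=(0,0,4) value=4
Op 5: inc R2 by 5 -> R2=(0,0,9) value=9
Op 6: inc R0 by 3 -> R0=(7,1,0) value=8
Op 7: inc R2 by 3 -> R2=(0,0,12) value=12
Op 8: inc R0 by 3 -> R0=(10,1,0) value=11
Op 9: inc R0 by 2 -> R0=(12,1,0) value=13
Op 10: inc R1 by 4 -> R1=(0,5,0) value=5
Op 11: inc R0 by 3 -> R0=(15,1,0) value=16

Answer: 0 0 12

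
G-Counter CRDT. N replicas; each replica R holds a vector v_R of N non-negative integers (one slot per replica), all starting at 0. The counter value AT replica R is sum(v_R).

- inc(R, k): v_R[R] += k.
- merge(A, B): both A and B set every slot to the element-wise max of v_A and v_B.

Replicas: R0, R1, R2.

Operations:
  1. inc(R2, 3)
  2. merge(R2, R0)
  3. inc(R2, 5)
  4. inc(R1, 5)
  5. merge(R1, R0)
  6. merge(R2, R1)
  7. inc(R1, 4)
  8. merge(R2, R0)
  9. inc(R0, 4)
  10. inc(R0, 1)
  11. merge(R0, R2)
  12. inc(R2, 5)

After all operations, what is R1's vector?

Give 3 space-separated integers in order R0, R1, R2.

Answer: 0 9 8

Derivation:
Op 1: inc R2 by 3 -> R2=(0,0,3) value=3
Op 2: merge R2<->R0 -> R2=(0,0,3) R0=(0,0,3)
Op 3: inc R2 by 5 -> R2=(0,0,8) value=8
Op 4: inc R1 by 5 -> R1=(0,5,0) value=5
Op 5: merge R1<->R0 -> R1=(0,5,3) R0=(0,5,3)
Op 6: merge R2<->R1 -> R2=(0,5,8) R1=(0,5,8)
Op 7: inc R1 by 4 -> R1=(0,9,8) value=17
Op 8: merge R2<->R0 -> R2=(0,5,8) R0=(0,5,8)
Op 9: inc R0 by 4 -> R0=(4,5,8) value=17
Op 10: inc R0 by 1 -> R0=(5,5,8) value=18
Op 11: merge R0<->R2 -> R0=(5,5,8) R2=(5,5,8)
Op 12: inc R2 by 5 -> R2=(5,5,13) value=23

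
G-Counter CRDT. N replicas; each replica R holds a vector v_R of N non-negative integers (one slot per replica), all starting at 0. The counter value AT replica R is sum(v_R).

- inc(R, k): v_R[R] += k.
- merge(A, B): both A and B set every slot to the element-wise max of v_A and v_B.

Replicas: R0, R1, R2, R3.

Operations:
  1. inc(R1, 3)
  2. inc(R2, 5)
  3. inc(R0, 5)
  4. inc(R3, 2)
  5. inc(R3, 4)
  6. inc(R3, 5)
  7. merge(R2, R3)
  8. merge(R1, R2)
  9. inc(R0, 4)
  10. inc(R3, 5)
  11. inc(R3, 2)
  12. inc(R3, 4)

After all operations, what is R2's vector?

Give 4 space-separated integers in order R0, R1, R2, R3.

Answer: 0 3 5 11

Derivation:
Op 1: inc R1 by 3 -> R1=(0,3,0,0) value=3
Op 2: inc R2 by 5 -> R2=(0,0,5,0) value=5
Op 3: inc R0 by 5 -> R0=(5,0,0,0) value=5
Op 4: inc R3 by 2 -> R3=(0,0,0,2) value=2
Op 5: inc R3 by 4 -> R3=(0,0,0,6) value=6
Op 6: inc R3 by 5 -> R3=(0,0,0,11) value=11
Op 7: merge R2<->R3 -> R2=(0,0,5,11) R3=(0,0,5,11)
Op 8: merge R1<->R2 -> R1=(0,3,5,11) R2=(0,3,5,11)
Op 9: inc R0 by 4 -> R0=(9,0,0,0) value=9
Op 10: inc R3 by 5 -> R3=(0,0,5,16) value=21
Op 11: inc R3 by 2 -> R3=(0,0,5,18) value=23
Op 12: inc R3 by 4 -> R3=(0,0,5,22) value=27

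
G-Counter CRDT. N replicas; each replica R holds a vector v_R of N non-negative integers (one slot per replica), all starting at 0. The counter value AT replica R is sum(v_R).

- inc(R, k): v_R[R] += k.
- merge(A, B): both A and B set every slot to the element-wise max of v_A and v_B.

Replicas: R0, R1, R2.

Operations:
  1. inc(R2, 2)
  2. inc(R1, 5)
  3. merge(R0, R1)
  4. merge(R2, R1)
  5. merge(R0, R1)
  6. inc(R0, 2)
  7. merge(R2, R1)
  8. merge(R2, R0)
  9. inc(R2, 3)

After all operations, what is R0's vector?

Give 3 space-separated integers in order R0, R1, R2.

Answer: 2 5 2

Derivation:
Op 1: inc R2 by 2 -> R2=(0,0,2) value=2
Op 2: inc R1 by 5 -> R1=(0,5,0) value=5
Op 3: merge R0<->R1 -> R0=(0,5,0) R1=(0,5,0)
Op 4: merge R2<->R1 -> R2=(0,5,2) R1=(0,5,2)
Op 5: merge R0<->R1 -> R0=(0,5,2) R1=(0,5,2)
Op 6: inc R0 by 2 -> R0=(2,5,2) value=9
Op 7: merge R2<->R1 -> R2=(0,5,2) R1=(0,5,2)
Op 8: merge R2<->R0 -> R2=(2,5,2) R0=(2,5,2)
Op 9: inc R2 by 3 -> R2=(2,5,5) value=12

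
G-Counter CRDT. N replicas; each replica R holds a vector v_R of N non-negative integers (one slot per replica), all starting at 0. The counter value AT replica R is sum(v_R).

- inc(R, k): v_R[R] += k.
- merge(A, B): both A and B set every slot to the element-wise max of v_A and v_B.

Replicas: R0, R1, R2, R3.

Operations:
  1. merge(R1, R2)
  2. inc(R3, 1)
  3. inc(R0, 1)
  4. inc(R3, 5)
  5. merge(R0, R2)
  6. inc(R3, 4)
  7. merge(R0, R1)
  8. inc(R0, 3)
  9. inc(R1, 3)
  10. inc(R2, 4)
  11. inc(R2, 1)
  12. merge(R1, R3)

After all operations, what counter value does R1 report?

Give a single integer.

Answer: 14

Derivation:
Op 1: merge R1<->R2 -> R1=(0,0,0,0) R2=(0,0,0,0)
Op 2: inc R3 by 1 -> R3=(0,0,0,1) value=1
Op 3: inc R0 by 1 -> R0=(1,0,0,0) value=1
Op 4: inc R3 by 5 -> R3=(0,0,0,6) value=6
Op 5: merge R0<->R2 -> R0=(1,0,0,0) R2=(1,0,0,0)
Op 6: inc R3 by 4 -> R3=(0,0,0,10) value=10
Op 7: merge R0<->R1 -> R0=(1,0,0,0) R1=(1,0,0,0)
Op 8: inc R0 by 3 -> R0=(4,0,0,0) value=4
Op 9: inc R1 by 3 -> R1=(1,3,0,0) value=4
Op 10: inc R2 by 4 -> R2=(1,0,4,0) value=5
Op 11: inc R2 by 1 -> R2=(1,0,5,0) value=6
Op 12: merge R1<->R3 -> R1=(1,3,0,10) R3=(1,3,0,10)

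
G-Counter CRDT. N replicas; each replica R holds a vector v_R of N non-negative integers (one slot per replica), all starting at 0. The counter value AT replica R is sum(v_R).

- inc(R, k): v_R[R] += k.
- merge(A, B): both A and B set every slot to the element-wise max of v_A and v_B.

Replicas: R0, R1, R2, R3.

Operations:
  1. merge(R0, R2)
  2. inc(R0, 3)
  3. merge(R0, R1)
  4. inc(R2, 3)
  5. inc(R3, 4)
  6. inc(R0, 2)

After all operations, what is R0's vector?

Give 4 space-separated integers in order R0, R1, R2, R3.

Answer: 5 0 0 0

Derivation:
Op 1: merge R0<->R2 -> R0=(0,0,0,0) R2=(0,0,0,0)
Op 2: inc R0 by 3 -> R0=(3,0,0,0) value=3
Op 3: merge R0<->R1 -> R0=(3,0,0,0) R1=(3,0,0,0)
Op 4: inc R2 by 3 -> R2=(0,0,3,0) value=3
Op 5: inc R3 by 4 -> R3=(0,0,0,4) value=4
Op 6: inc R0 by 2 -> R0=(5,0,0,0) value=5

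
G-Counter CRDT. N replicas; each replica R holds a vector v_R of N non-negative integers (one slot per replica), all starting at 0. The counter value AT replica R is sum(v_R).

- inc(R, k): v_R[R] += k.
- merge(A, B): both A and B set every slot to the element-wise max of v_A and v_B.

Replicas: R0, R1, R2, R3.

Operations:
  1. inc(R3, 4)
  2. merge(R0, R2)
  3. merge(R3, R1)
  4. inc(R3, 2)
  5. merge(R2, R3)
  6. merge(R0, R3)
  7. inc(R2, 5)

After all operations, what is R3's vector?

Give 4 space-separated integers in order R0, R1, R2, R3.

Op 1: inc R3 by 4 -> R3=(0,0,0,4) value=4
Op 2: merge R0<->R2 -> R0=(0,0,0,0) R2=(0,0,0,0)
Op 3: merge R3<->R1 -> R3=(0,0,0,4) R1=(0,0,0,4)
Op 4: inc R3 by 2 -> R3=(0,0,0,6) value=6
Op 5: merge R2<->R3 -> R2=(0,0,0,6) R3=(0,0,0,6)
Op 6: merge R0<->R3 -> R0=(0,0,0,6) R3=(0,0,0,6)
Op 7: inc R2 by 5 -> R2=(0,0,5,6) value=11

Answer: 0 0 0 6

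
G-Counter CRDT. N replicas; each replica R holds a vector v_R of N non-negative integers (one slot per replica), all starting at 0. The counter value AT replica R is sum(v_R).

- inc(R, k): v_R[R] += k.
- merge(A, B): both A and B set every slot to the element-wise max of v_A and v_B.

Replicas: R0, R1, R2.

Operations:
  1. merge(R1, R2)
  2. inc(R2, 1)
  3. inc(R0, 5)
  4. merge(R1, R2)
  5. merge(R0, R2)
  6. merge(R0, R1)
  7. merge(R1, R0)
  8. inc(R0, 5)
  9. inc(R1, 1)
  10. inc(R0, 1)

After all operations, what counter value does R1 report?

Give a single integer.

Op 1: merge R1<->R2 -> R1=(0,0,0) R2=(0,0,0)
Op 2: inc R2 by 1 -> R2=(0,0,1) value=1
Op 3: inc R0 by 5 -> R0=(5,0,0) value=5
Op 4: merge R1<->R2 -> R1=(0,0,1) R2=(0,0,1)
Op 5: merge R0<->R2 -> R0=(5,0,1) R2=(5,0,1)
Op 6: merge R0<->R1 -> R0=(5,0,1) R1=(5,0,1)
Op 7: merge R1<->R0 -> R1=(5,0,1) R0=(5,0,1)
Op 8: inc R0 by 5 -> R0=(10,0,1) value=11
Op 9: inc R1 by 1 -> R1=(5,1,1) value=7
Op 10: inc R0 by 1 -> R0=(11,0,1) value=12

Answer: 7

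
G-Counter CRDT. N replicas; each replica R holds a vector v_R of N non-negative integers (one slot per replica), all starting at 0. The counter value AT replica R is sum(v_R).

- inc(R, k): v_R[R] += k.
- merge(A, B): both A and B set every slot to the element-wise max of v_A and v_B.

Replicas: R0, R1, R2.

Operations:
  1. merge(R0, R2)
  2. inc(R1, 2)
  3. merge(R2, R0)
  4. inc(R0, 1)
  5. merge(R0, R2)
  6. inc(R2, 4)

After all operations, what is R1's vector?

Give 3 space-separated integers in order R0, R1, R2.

Op 1: merge R0<->R2 -> R0=(0,0,0) R2=(0,0,0)
Op 2: inc R1 by 2 -> R1=(0,2,0) value=2
Op 3: merge R2<->R0 -> R2=(0,0,0) R0=(0,0,0)
Op 4: inc R0 by 1 -> R0=(1,0,0) value=1
Op 5: merge R0<->R2 -> R0=(1,0,0) R2=(1,0,0)
Op 6: inc R2 by 4 -> R2=(1,0,4) value=5

Answer: 0 2 0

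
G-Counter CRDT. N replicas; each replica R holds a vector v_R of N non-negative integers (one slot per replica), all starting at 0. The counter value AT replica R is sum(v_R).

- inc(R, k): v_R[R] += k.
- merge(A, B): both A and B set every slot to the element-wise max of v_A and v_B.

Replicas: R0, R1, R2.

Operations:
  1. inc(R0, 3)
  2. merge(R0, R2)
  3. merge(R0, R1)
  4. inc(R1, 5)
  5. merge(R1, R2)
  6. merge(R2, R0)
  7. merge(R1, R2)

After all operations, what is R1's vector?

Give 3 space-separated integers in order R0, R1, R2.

Op 1: inc R0 by 3 -> R0=(3,0,0) value=3
Op 2: merge R0<->R2 -> R0=(3,0,0) R2=(3,0,0)
Op 3: merge R0<->R1 -> R0=(3,0,0) R1=(3,0,0)
Op 4: inc R1 by 5 -> R1=(3,5,0) value=8
Op 5: merge R1<->R2 -> R1=(3,5,0) R2=(3,5,0)
Op 6: merge R2<->R0 -> R2=(3,5,0) R0=(3,5,0)
Op 7: merge R1<->R2 -> R1=(3,5,0) R2=(3,5,0)

Answer: 3 5 0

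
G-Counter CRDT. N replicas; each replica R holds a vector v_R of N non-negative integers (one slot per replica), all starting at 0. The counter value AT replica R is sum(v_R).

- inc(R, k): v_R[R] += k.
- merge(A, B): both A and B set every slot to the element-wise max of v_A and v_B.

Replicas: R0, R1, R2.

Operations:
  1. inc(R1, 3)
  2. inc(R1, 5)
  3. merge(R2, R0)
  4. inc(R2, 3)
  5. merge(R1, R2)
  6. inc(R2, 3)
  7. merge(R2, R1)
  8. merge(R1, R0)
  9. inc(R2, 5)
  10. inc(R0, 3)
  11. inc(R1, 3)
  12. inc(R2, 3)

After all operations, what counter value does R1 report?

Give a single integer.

Answer: 17

Derivation:
Op 1: inc R1 by 3 -> R1=(0,3,0) value=3
Op 2: inc R1 by 5 -> R1=(0,8,0) value=8
Op 3: merge R2<->R0 -> R2=(0,0,0) R0=(0,0,0)
Op 4: inc R2 by 3 -> R2=(0,0,3) value=3
Op 5: merge R1<->R2 -> R1=(0,8,3) R2=(0,8,3)
Op 6: inc R2 by 3 -> R2=(0,8,6) value=14
Op 7: merge R2<->R1 -> R2=(0,8,6) R1=(0,8,6)
Op 8: merge R1<->R0 -> R1=(0,8,6) R0=(0,8,6)
Op 9: inc R2 by 5 -> R2=(0,8,11) value=19
Op 10: inc R0 by 3 -> R0=(3,8,6) value=17
Op 11: inc R1 by 3 -> R1=(0,11,6) value=17
Op 12: inc R2 by 3 -> R2=(0,8,14) value=22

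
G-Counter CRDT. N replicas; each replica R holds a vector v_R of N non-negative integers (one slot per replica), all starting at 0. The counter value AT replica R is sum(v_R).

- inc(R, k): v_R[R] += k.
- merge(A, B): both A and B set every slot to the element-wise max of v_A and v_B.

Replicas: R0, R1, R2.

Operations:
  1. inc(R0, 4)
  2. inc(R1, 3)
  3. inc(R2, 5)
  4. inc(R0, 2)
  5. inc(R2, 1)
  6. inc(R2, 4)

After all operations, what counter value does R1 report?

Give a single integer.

Answer: 3

Derivation:
Op 1: inc R0 by 4 -> R0=(4,0,0) value=4
Op 2: inc R1 by 3 -> R1=(0,3,0) value=3
Op 3: inc R2 by 5 -> R2=(0,0,5) value=5
Op 4: inc R0 by 2 -> R0=(6,0,0) value=6
Op 5: inc R2 by 1 -> R2=(0,0,6) value=6
Op 6: inc R2 by 4 -> R2=(0,0,10) value=10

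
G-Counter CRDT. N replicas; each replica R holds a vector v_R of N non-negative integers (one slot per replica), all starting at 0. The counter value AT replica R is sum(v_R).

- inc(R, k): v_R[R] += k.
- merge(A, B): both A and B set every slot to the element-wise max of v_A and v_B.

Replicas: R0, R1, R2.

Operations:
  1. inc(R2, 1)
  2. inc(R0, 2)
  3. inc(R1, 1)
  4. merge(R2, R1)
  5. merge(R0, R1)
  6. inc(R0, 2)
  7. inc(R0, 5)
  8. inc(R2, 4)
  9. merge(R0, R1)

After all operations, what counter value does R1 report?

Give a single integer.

Op 1: inc R2 by 1 -> R2=(0,0,1) value=1
Op 2: inc R0 by 2 -> R0=(2,0,0) value=2
Op 3: inc R1 by 1 -> R1=(0,1,0) value=1
Op 4: merge R2<->R1 -> R2=(0,1,1) R1=(0,1,1)
Op 5: merge R0<->R1 -> R0=(2,1,1) R1=(2,1,1)
Op 6: inc R0 by 2 -> R0=(4,1,1) value=6
Op 7: inc R0 by 5 -> R0=(9,1,1) value=11
Op 8: inc R2 by 4 -> R2=(0,1,5) value=6
Op 9: merge R0<->R1 -> R0=(9,1,1) R1=(9,1,1)

Answer: 11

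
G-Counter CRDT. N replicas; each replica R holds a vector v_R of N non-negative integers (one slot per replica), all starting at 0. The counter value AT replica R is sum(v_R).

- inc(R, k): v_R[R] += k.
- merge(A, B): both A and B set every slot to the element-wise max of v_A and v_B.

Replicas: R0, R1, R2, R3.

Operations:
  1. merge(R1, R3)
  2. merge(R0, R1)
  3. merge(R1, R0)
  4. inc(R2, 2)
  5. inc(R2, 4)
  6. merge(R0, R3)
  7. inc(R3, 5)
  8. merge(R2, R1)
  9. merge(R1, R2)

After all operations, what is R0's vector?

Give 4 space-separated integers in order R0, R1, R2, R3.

Op 1: merge R1<->R3 -> R1=(0,0,0,0) R3=(0,0,0,0)
Op 2: merge R0<->R1 -> R0=(0,0,0,0) R1=(0,0,0,0)
Op 3: merge R1<->R0 -> R1=(0,0,0,0) R0=(0,0,0,0)
Op 4: inc R2 by 2 -> R2=(0,0,2,0) value=2
Op 5: inc R2 by 4 -> R2=(0,0,6,0) value=6
Op 6: merge R0<->R3 -> R0=(0,0,0,0) R3=(0,0,0,0)
Op 7: inc R3 by 5 -> R3=(0,0,0,5) value=5
Op 8: merge R2<->R1 -> R2=(0,0,6,0) R1=(0,0,6,0)
Op 9: merge R1<->R2 -> R1=(0,0,6,0) R2=(0,0,6,0)

Answer: 0 0 0 0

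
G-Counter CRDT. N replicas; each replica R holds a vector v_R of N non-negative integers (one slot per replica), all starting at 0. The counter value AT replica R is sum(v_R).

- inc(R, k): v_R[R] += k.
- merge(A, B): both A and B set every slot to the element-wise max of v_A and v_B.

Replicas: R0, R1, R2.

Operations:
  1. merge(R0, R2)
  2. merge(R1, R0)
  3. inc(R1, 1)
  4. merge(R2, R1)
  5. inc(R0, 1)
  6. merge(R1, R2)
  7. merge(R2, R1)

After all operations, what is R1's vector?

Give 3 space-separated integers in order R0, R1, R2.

Op 1: merge R0<->R2 -> R0=(0,0,0) R2=(0,0,0)
Op 2: merge R1<->R0 -> R1=(0,0,0) R0=(0,0,0)
Op 3: inc R1 by 1 -> R1=(0,1,0) value=1
Op 4: merge R2<->R1 -> R2=(0,1,0) R1=(0,1,0)
Op 5: inc R0 by 1 -> R0=(1,0,0) value=1
Op 6: merge R1<->R2 -> R1=(0,1,0) R2=(0,1,0)
Op 7: merge R2<->R1 -> R2=(0,1,0) R1=(0,1,0)

Answer: 0 1 0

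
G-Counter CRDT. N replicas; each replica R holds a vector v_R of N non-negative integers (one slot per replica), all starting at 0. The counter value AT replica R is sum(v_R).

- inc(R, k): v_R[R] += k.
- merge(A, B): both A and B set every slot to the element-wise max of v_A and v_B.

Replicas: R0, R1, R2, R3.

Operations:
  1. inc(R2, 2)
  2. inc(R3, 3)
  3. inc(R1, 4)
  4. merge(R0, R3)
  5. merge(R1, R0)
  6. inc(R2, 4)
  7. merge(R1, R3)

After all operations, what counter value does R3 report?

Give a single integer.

Op 1: inc R2 by 2 -> R2=(0,0,2,0) value=2
Op 2: inc R3 by 3 -> R3=(0,0,0,3) value=3
Op 3: inc R1 by 4 -> R1=(0,4,0,0) value=4
Op 4: merge R0<->R3 -> R0=(0,0,0,3) R3=(0,0,0,3)
Op 5: merge R1<->R0 -> R1=(0,4,0,3) R0=(0,4,0,3)
Op 6: inc R2 by 4 -> R2=(0,0,6,0) value=6
Op 7: merge R1<->R3 -> R1=(0,4,0,3) R3=(0,4,0,3)

Answer: 7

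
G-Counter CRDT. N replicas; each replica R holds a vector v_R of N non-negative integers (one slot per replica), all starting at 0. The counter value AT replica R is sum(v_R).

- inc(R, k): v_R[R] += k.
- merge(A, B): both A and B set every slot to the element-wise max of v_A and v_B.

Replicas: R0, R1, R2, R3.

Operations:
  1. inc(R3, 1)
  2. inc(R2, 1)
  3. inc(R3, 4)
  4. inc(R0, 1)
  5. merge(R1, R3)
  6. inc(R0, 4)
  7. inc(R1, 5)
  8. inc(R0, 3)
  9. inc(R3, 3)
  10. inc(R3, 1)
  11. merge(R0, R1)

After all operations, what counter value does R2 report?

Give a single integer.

Answer: 1

Derivation:
Op 1: inc R3 by 1 -> R3=(0,0,0,1) value=1
Op 2: inc R2 by 1 -> R2=(0,0,1,0) value=1
Op 3: inc R3 by 4 -> R3=(0,0,0,5) value=5
Op 4: inc R0 by 1 -> R0=(1,0,0,0) value=1
Op 5: merge R1<->R3 -> R1=(0,0,0,5) R3=(0,0,0,5)
Op 6: inc R0 by 4 -> R0=(5,0,0,0) value=5
Op 7: inc R1 by 5 -> R1=(0,5,0,5) value=10
Op 8: inc R0 by 3 -> R0=(8,0,0,0) value=8
Op 9: inc R3 by 3 -> R3=(0,0,0,8) value=8
Op 10: inc R3 by 1 -> R3=(0,0,0,9) value=9
Op 11: merge R0<->R1 -> R0=(8,5,0,5) R1=(8,5,0,5)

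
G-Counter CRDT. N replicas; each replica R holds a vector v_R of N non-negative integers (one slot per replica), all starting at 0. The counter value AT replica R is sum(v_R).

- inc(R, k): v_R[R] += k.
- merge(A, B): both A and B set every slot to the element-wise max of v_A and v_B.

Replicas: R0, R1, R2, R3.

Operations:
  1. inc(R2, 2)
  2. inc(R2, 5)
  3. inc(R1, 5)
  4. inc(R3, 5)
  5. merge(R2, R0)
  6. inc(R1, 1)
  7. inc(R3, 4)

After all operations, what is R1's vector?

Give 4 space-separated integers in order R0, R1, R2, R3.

Answer: 0 6 0 0

Derivation:
Op 1: inc R2 by 2 -> R2=(0,0,2,0) value=2
Op 2: inc R2 by 5 -> R2=(0,0,7,0) value=7
Op 3: inc R1 by 5 -> R1=(0,5,0,0) value=5
Op 4: inc R3 by 5 -> R3=(0,0,0,5) value=5
Op 5: merge R2<->R0 -> R2=(0,0,7,0) R0=(0,0,7,0)
Op 6: inc R1 by 1 -> R1=(0,6,0,0) value=6
Op 7: inc R3 by 4 -> R3=(0,0,0,9) value=9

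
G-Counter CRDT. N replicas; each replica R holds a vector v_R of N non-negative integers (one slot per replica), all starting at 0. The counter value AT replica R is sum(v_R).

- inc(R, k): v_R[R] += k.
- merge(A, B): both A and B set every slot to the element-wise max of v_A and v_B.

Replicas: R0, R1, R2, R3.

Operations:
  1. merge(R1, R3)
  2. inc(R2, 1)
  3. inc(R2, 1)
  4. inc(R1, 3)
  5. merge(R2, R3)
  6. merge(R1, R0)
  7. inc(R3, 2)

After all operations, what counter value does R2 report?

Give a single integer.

Answer: 2

Derivation:
Op 1: merge R1<->R3 -> R1=(0,0,0,0) R3=(0,0,0,0)
Op 2: inc R2 by 1 -> R2=(0,0,1,0) value=1
Op 3: inc R2 by 1 -> R2=(0,0,2,0) value=2
Op 4: inc R1 by 3 -> R1=(0,3,0,0) value=3
Op 5: merge R2<->R3 -> R2=(0,0,2,0) R3=(0,0,2,0)
Op 6: merge R1<->R0 -> R1=(0,3,0,0) R0=(0,3,0,0)
Op 7: inc R3 by 2 -> R3=(0,0,2,2) value=4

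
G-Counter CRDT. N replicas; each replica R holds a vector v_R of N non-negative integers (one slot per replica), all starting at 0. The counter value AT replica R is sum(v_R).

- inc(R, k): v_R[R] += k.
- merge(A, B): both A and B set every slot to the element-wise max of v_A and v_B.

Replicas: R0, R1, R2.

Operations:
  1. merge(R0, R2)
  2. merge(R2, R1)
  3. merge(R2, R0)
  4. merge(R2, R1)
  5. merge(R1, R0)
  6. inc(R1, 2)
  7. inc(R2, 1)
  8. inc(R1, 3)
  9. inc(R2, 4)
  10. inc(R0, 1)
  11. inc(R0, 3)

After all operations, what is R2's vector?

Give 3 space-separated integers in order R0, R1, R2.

Answer: 0 0 5

Derivation:
Op 1: merge R0<->R2 -> R0=(0,0,0) R2=(0,0,0)
Op 2: merge R2<->R1 -> R2=(0,0,0) R1=(0,0,0)
Op 3: merge R2<->R0 -> R2=(0,0,0) R0=(0,0,0)
Op 4: merge R2<->R1 -> R2=(0,0,0) R1=(0,0,0)
Op 5: merge R1<->R0 -> R1=(0,0,0) R0=(0,0,0)
Op 6: inc R1 by 2 -> R1=(0,2,0) value=2
Op 7: inc R2 by 1 -> R2=(0,0,1) value=1
Op 8: inc R1 by 3 -> R1=(0,5,0) value=5
Op 9: inc R2 by 4 -> R2=(0,0,5) value=5
Op 10: inc R0 by 1 -> R0=(1,0,0) value=1
Op 11: inc R0 by 3 -> R0=(4,0,0) value=4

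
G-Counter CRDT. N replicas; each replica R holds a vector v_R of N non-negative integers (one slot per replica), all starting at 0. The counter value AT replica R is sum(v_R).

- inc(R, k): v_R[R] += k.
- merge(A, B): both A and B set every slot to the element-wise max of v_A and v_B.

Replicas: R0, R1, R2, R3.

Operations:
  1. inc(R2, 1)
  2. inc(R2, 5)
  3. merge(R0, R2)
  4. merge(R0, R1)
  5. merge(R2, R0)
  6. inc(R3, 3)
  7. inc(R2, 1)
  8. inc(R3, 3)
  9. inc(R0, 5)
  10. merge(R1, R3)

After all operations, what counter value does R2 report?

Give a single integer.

Answer: 7

Derivation:
Op 1: inc R2 by 1 -> R2=(0,0,1,0) value=1
Op 2: inc R2 by 5 -> R2=(0,0,6,0) value=6
Op 3: merge R0<->R2 -> R0=(0,0,6,0) R2=(0,0,6,0)
Op 4: merge R0<->R1 -> R0=(0,0,6,0) R1=(0,0,6,0)
Op 5: merge R2<->R0 -> R2=(0,0,6,0) R0=(0,0,6,0)
Op 6: inc R3 by 3 -> R3=(0,0,0,3) value=3
Op 7: inc R2 by 1 -> R2=(0,0,7,0) value=7
Op 8: inc R3 by 3 -> R3=(0,0,0,6) value=6
Op 9: inc R0 by 5 -> R0=(5,0,6,0) value=11
Op 10: merge R1<->R3 -> R1=(0,0,6,6) R3=(0,0,6,6)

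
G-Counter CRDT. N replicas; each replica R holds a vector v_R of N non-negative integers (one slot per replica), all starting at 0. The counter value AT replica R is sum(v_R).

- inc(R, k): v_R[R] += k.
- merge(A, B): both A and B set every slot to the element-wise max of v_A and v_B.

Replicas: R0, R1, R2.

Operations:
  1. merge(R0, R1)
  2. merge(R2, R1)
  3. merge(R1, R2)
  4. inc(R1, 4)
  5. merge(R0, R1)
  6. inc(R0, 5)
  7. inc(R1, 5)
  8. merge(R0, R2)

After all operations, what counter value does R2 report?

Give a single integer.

Op 1: merge R0<->R1 -> R0=(0,0,0) R1=(0,0,0)
Op 2: merge R2<->R1 -> R2=(0,0,0) R1=(0,0,0)
Op 3: merge R1<->R2 -> R1=(0,0,0) R2=(0,0,0)
Op 4: inc R1 by 4 -> R1=(0,4,0) value=4
Op 5: merge R0<->R1 -> R0=(0,4,0) R1=(0,4,0)
Op 6: inc R0 by 5 -> R0=(5,4,0) value=9
Op 7: inc R1 by 5 -> R1=(0,9,0) value=9
Op 8: merge R0<->R2 -> R0=(5,4,0) R2=(5,4,0)

Answer: 9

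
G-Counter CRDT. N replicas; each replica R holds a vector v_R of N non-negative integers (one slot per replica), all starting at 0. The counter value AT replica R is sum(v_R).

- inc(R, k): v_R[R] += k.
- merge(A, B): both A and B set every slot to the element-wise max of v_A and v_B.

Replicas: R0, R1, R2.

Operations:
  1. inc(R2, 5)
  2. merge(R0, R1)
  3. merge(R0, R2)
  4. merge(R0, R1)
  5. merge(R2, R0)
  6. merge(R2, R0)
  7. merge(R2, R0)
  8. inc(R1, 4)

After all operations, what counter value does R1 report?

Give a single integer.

Answer: 9

Derivation:
Op 1: inc R2 by 5 -> R2=(0,0,5) value=5
Op 2: merge R0<->R1 -> R0=(0,0,0) R1=(0,0,0)
Op 3: merge R0<->R2 -> R0=(0,0,5) R2=(0,0,5)
Op 4: merge R0<->R1 -> R0=(0,0,5) R1=(0,0,5)
Op 5: merge R2<->R0 -> R2=(0,0,5) R0=(0,0,5)
Op 6: merge R2<->R0 -> R2=(0,0,5) R0=(0,0,5)
Op 7: merge R2<->R0 -> R2=(0,0,5) R0=(0,0,5)
Op 8: inc R1 by 4 -> R1=(0,4,5) value=9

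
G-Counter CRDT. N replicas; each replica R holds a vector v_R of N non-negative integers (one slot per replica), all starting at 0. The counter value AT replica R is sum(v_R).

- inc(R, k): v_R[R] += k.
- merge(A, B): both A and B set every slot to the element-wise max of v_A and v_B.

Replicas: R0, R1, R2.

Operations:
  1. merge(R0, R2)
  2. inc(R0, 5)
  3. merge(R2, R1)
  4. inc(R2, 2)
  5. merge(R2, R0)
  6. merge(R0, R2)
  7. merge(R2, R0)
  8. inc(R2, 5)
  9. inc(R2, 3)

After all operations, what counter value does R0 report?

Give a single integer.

Op 1: merge R0<->R2 -> R0=(0,0,0) R2=(0,0,0)
Op 2: inc R0 by 5 -> R0=(5,0,0) value=5
Op 3: merge R2<->R1 -> R2=(0,0,0) R1=(0,0,0)
Op 4: inc R2 by 2 -> R2=(0,0,2) value=2
Op 5: merge R2<->R0 -> R2=(5,0,2) R0=(5,0,2)
Op 6: merge R0<->R2 -> R0=(5,0,2) R2=(5,0,2)
Op 7: merge R2<->R0 -> R2=(5,0,2) R0=(5,0,2)
Op 8: inc R2 by 5 -> R2=(5,0,7) value=12
Op 9: inc R2 by 3 -> R2=(5,0,10) value=15

Answer: 7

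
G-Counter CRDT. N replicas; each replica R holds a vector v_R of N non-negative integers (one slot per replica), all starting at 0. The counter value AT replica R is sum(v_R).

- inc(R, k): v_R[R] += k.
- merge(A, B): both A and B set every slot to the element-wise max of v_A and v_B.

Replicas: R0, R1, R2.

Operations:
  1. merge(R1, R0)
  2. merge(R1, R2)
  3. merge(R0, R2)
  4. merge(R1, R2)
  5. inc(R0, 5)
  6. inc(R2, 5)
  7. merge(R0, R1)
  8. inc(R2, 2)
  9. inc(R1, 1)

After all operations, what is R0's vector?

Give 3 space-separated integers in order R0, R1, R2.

Answer: 5 0 0

Derivation:
Op 1: merge R1<->R0 -> R1=(0,0,0) R0=(0,0,0)
Op 2: merge R1<->R2 -> R1=(0,0,0) R2=(0,0,0)
Op 3: merge R0<->R2 -> R0=(0,0,0) R2=(0,0,0)
Op 4: merge R1<->R2 -> R1=(0,0,0) R2=(0,0,0)
Op 5: inc R0 by 5 -> R0=(5,0,0) value=5
Op 6: inc R2 by 5 -> R2=(0,0,5) value=5
Op 7: merge R0<->R1 -> R0=(5,0,0) R1=(5,0,0)
Op 8: inc R2 by 2 -> R2=(0,0,7) value=7
Op 9: inc R1 by 1 -> R1=(5,1,0) value=6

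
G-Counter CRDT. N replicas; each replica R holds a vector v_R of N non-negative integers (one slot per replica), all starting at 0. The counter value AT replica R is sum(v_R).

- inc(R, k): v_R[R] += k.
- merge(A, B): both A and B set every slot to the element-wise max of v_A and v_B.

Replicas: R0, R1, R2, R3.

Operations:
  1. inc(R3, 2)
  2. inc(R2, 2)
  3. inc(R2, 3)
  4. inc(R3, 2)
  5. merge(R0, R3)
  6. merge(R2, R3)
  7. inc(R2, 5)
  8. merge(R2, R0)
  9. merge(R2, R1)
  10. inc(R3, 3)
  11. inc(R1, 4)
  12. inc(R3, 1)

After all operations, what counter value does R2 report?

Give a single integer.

Op 1: inc R3 by 2 -> R3=(0,0,0,2) value=2
Op 2: inc R2 by 2 -> R2=(0,0,2,0) value=2
Op 3: inc R2 by 3 -> R2=(0,0,5,0) value=5
Op 4: inc R3 by 2 -> R3=(0,0,0,4) value=4
Op 5: merge R0<->R3 -> R0=(0,0,0,4) R3=(0,0,0,4)
Op 6: merge R2<->R3 -> R2=(0,0,5,4) R3=(0,0,5,4)
Op 7: inc R2 by 5 -> R2=(0,0,10,4) value=14
Op 8: merge R2<->R0 -> R2=(0,0,10,4) R0=(0,0,10,4)
Op 9: merge R2<->R1 -> R2=(0,0,10,4) R1=(0,0,10,4)
Op 10: inc R3 by 3 -> R3=(0,0,5,7) value=12
Op 11: inc R1 by 4 -> R1=(0,4,10,4) value=18
Op 12: inc R3 by 1 -> R3=(0,0,5,8) value=13

Answer: 14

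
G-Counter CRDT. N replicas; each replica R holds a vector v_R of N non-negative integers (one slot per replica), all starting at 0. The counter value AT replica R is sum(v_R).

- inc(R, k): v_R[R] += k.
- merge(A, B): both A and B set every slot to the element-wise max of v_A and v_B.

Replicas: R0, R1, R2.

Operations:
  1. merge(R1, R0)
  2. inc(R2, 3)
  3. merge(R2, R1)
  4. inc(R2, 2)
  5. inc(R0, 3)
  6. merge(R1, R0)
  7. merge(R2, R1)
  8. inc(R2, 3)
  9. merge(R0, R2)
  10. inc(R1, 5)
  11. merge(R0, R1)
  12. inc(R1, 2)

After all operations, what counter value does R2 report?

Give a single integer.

Op 1: merge R1<->R0 -> R1=(0,0,0) R0=(0,0,0)
Op 2: inc R2 by 3 -> R2=(0,0,3) value=3
Op 3: merge R2<->R1 -> R2=(0,0,3) R1=(0,0,3)
Op 4: inc R2 by 2 -> R2=(0,0,5) value=5
Op 5: inc R0 by 3 -> R0=(3,0,0) value=3
Op 6: merge R1<->R0 -> R1=(3,0,3) R0=(3,0,3)
Op 7: merge R2<->R1 -> R2=(3,0,5) R1=(3,0,5)
Op 8: inc R2 by 3 -> R2=(3,0,8) value=11
Op 9: merge R0<->R2 -> R0=(3,0,8) R2=(3,0,8)
Op 10: inc R1 by 5 -> R1=(3,5,5) value=13
Op 11: merge R0<->R1 -> R0=(3,5,8) R1=(3,5,8)
Op 12: inc R1 by 2 -> R1=(3,7,8) value=18

Answer: 11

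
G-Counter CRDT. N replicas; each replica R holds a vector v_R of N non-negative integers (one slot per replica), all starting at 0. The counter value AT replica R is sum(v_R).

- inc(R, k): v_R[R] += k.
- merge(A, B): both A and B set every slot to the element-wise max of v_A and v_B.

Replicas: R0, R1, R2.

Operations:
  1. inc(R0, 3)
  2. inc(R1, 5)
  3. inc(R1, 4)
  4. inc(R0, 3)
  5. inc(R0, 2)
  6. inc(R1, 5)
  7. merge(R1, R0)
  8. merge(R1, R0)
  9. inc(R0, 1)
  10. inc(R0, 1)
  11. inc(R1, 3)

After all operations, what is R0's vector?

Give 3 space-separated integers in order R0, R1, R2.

Answer: 10 14 0

Derivation:
Op 1: inc R0 by 3 -> R0=(3,0,0) value=3
Op 2: inc R1 by 5 -> R1=(0,5,0) value=5
Op 3: inc R1 by 4 -> R1=(0,9,0) value=9
Op 4: inc R0 by 3 -> R0=(6,0,0) value=6
Op 5: inc R0 by 2 -> R0=(8,0,0) value=8
Op 6: inc R1 by 5 -> R1=(0,14,0) value=14
Op 7: merge R1<->R0 -> R1=(8,14,0) R0=(8,14,0)
Op 8: merge R1<->R0 -> R1=(8,14,0) R0=(8,14,0)
Op 9: inc R0 by 1 -> R0=(9,14,0) value=23
Op 10: inc R0 by 1 -> R0=(10,14,0) value=24
Op 11: inc R1 by 3 -> R1=(8,17,0) value=25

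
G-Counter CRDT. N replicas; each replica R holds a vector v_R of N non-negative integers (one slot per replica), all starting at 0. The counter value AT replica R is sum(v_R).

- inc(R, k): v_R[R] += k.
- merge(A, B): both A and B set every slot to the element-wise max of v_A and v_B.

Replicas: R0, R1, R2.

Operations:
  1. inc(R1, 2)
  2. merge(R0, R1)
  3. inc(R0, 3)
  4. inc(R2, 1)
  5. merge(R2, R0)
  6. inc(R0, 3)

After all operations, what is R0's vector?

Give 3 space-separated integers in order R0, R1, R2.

Answer: 6 2 1

Derivation:
Op 1: inc R1 by 2 -> R1=(0,2,0) value=2
Op 2: merge R0<->R1 -> R0=(0,2,0) R1=(0,2,0)
Op 3: inc R0 by 3 -> R0=(3,2,0) value=5
Op 4: inc R2 by 1 -> R2=(0,0,1) value=1
Op 5: merge R2<->R0 -> R2=(3,2,1) R0=(3,2,1)
Op 6: inc R0 by 3 -> R0=(6,2,1) value=9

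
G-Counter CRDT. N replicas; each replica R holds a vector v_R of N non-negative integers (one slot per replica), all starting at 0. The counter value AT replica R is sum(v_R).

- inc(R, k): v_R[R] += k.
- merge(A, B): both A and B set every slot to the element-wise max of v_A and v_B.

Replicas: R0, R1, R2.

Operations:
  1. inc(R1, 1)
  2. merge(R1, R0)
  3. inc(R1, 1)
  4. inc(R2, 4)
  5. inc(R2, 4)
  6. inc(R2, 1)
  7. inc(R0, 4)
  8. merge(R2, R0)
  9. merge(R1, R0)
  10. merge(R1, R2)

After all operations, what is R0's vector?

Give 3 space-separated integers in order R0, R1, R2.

Op 1: inc R1 by 1 -> R1=(0,1,0) value=1
Op 2: merge R1<->R0 -> R1=(0,1,0) R0=(0,1,0)
Op 3: inc R1 by 1 -> R1=(0,2,0) value=2
Op 4: inc R2 by 4 -> R2=(0,0,4) value=4
Op 5: inc R2 by 4 -> R2=(0,0,8) value=8
Op 6: inc R2 by 1 -> R2=(0,0,9) value=9
Op 7: inc R0 by 4 -> R0=(4,1,0) value=5
Op 8: merge R2<->R0 -> R2=(4,1,9) R0=(4,1,9)
Op 9: merge R1<->R0 -> R1=(4,2,9) R0=(4,2,9)
Op 10: merge R1<->R2 -> R1=(4,2,9) R2=(4,2,9)

Answer: 4 2 9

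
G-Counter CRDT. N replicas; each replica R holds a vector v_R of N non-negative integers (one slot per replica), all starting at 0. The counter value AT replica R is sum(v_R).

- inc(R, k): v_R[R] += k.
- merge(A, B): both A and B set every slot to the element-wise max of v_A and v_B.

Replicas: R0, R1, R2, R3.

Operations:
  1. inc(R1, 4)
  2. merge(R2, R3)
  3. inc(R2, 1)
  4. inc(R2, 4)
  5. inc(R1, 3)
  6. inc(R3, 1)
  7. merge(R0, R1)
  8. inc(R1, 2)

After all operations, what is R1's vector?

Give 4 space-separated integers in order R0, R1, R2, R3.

Answer: 0 9 0 0

Derivation:
Op 1: inc R1 by 4 -> R1=(0,4,0,0) value=4
Op 2: merge R2<->R3 -> R2=(0,0,0,0) R3=(0,0,0,0)
Op 3: inc R2 by 1 -> R2=(0,0,1,0) value=1
Op 4: inc R2 by 4 -> R2=(0,0,5,0) value=5
Op 5: inc R1 by 3 -> R1=(0,7,0,0) value=7
Op 6: inc R3 by 1 -> R3=(0,0,0,1) value=1
Op 7: merge R0<->R1 -> R0=(0,7,0,0) R1=(0,7,0,0)
Op 8: inc R1 by 2 -> R1=(0,9,0,0) value=9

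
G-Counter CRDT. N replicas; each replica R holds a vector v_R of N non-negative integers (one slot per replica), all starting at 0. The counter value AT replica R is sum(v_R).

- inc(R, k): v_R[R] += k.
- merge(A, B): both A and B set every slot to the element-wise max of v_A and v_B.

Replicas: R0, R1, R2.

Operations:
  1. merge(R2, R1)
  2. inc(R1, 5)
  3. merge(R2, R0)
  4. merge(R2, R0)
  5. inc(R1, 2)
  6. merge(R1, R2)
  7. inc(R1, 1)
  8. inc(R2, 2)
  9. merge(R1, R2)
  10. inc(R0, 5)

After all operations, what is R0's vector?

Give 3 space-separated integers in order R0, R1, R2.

Op 1: merge R2<->R1 -> R2=(0,0,0) R1=(0,0,0)
Op 2: inc R1 by 5 -> R1=(0,5,0) value=5
Op 3: merge R2<->R0 -> R2=(0,0,0) R0=(0,0,0)
Op 4: merge R2<->R0 -> R2=(0,0,0) R0=(0,0,0)
Op 5: inc R1 by 2 -> R1=(0,7,0) value=7
Op 6: merge R1<->R2 -> R1=(0,7,0) R2=(0,7,0)
Op 7: inc R1 by 1 -> R1=(0,8,0) value=8
Op 8: inc R2 by 2 -> R2=(0,7,2) value=9
Op 9: merge R1<->R2 -> R1=(0,8,2) R2=(0,8,2)
Op 10: inc R0 by 5 -> R0=(5,0,0) value=5

Answer: 5 0 0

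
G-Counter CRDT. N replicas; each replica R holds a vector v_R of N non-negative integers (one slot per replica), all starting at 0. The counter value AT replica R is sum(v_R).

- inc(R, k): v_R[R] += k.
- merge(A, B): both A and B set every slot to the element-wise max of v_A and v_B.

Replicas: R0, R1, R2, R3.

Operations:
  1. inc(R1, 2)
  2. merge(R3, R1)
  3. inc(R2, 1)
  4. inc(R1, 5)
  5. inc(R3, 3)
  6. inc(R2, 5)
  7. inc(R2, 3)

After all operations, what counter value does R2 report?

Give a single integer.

Answer: 9

Derivation:
Op 1: inc R1 by 2 -> R1=(0,2,0,0) value=2
Op 2: merge R3<->R1 -> R3=(0,2,0,0) R1=(0,2,0,0)
Op 3: inc R2 by 1 -> R2=(0,0,1,0) value=1
Op 4: inc R1 by 5 -> R1=(0,7,0,0) value=7
Op 5: inc R3 by 3 -> R3=(0,2,0,3) value=5
Op 6: inc R2 by 5 -> R2=(0,0,6,0) value=6
Op 7: inc R2 by 3 -> R2=(0,0,9,0) value=9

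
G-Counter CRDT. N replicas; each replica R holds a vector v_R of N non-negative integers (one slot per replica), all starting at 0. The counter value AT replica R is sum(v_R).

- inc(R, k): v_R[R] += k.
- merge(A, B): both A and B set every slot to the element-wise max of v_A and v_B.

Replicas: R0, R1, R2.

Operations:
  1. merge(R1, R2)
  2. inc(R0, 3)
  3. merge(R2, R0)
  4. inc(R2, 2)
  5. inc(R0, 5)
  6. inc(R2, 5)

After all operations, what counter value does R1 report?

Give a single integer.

Op 1: merge R1<->R2 -> R1=(0,0,0) R2=(0,0,0)
Op 2: inc R0 by 3 -> R0=(3,0,0) value=3
Op 3: merge R2<->R0 -> R2=(3,0,0) R0=(3,0,0)
Op 4: inc R2 by 2 -> R2=(3,0,2) value=5
Op 5: inc R0 by 5 -> R0=(8,0,0) value=8
Op 6: inc R2 by 5 -> R2=(3,0,7) value=10

Answer: 0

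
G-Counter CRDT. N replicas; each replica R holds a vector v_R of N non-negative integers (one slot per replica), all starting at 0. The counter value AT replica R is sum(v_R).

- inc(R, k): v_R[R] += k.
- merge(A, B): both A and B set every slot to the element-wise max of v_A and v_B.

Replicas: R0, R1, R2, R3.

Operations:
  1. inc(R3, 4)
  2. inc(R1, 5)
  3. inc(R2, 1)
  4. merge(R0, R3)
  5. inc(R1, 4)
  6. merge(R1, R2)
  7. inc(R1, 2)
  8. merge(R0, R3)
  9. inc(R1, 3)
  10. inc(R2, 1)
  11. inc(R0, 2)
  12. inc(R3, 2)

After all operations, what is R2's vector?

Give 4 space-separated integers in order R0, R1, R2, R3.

Answer: 0 9 2 0

Derivation:
Op 1: inc R3 by 4 -> R3=(0,0,0,4) value=4
Op 2: inc R1 by 5 -> R1=(0,5,0,0) value=5
Op 3: inc R2 by 1 -> R2=(0,0,1,0) value=1
Op 4: merge R0<->R3 -> R0=(0,0,0,4) R3=(0,0,0,4)
Op 5: inc R1 by 4 -> R1=(0,9,0,0) value=9
Op 6: merge R1<->R2 -> R1=(0,9,1,0) R2=(0,9,1,0)
Op 7: inc R1 by 2 -> R1=(0,11,1,0) value=12
Op 8: merge R0<->R3 -> R0=(0,0,0,4) R3=(0,0,0,4)
Op 9: inc R1 by 3 -> R1=(0,14,1,0) value=15
Op 10: inc R2 by 1 -> R2=(0,9,2,0) value=11
Op 11: inc R0 by 2 -> R0=(2,0,0,4) value=6
Op 12: inc R3 by 2 -> R3=(0,0,0,6) value=6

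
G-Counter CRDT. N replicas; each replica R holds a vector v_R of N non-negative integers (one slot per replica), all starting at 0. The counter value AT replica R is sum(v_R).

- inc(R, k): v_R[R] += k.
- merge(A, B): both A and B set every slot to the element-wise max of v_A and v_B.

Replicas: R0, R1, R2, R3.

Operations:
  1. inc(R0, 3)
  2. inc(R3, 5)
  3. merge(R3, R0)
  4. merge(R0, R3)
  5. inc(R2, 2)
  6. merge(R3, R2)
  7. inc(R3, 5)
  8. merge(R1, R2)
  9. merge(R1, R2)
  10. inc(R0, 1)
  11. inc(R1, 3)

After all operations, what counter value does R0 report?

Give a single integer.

Answer: 9

Derivation:
Op 1: inc R0 by 3 -> R0=(3,0,0,0) value=3
Op 2: inc R3 by 5 -> R3=(0,0,0,5) value=5
Op 3: merge R3<->R0 -> R3=(3,0,0,5) R0=(3,0,0,5)
Op 4: merge R0<->R3 -> R0=(3,0,0,5) R3=(3,0,0,5)
Op 5: inc R2 by 2 -> R2=(0,0,2,0) value=2
Op 6: merge R3<->R2 -> R3=(3,0,2,5) R2=(3,0,2,5)
Op 7: inc R3 by 5 -> R3=(3,0,2,10) value=15
Op 8: merge R1<->R2 -> R1=(3,0,2,5) R2=(3,0,2,5)
Op 9: merge R1<->R2 -> R1=(3,0,2,5) R2=(3,0,2,5)
Op 10: inc R0 by 1 -> R0=(4,0,0,5) value=9
Op 11: inc R1 by 3 -> R1=(3,3,2,5) value=13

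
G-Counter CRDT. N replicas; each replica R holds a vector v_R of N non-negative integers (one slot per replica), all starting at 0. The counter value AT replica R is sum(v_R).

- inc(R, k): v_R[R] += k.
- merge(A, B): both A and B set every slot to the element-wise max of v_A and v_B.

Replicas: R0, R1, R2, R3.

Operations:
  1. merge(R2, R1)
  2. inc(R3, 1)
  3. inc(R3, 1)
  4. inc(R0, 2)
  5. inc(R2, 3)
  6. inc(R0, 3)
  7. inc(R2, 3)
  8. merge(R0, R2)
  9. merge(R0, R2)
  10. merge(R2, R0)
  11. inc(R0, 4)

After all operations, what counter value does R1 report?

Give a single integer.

Op 1: merge R2<->R1 -> R2=(0,0,0,0) R1=(0,0,0,0)
Op 2: inc R3 by 1 -> R3=(0,0,0,1) value=1
Op 3: inc R3 by 1 -> R3=(0,0,0,2) value=2
Op 4: inc R0 by 2 -> R0=(2,0,0,0) value=2
Op 5: inc R2 by 3 -> R2=(0,0,3,0) value=3
Op 6: inc R0 by 3 -> R0=(5,0,0,0) value=5
Op 7: inc R2 by 3 -> R2=(0,0,6,0) value=6
Op 8: merge R0<->R2 -> R0=(5,0,6,0) R2=(5,0,6,0)
Op 9: merge R0<->R2 -> R0=(5,0,6,0) R2=(5,0,6,0)
Op 10: merge R2<->R0 -> R2=(5,0,6,0) R0=(5,0,6,0)
Op 11: inc R0 by 4 -> R0=(9,0,6,0) value=15

Answer: 0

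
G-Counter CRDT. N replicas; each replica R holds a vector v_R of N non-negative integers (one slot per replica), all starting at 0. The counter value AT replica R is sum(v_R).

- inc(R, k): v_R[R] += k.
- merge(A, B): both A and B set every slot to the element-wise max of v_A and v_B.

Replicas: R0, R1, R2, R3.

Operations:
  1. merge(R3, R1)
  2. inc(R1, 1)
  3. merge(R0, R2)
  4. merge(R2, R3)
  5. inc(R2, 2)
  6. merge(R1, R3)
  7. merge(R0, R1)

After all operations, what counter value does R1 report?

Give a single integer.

Op 1: merge R3<->R1 -> R3=(0,0,0,0) R1=(0,0,0,0)
Op 2: inc R1 by 1 -> R1=(0,1,0,0) value=1
Op 3: merge R0<->R2 -> R0=(0,0,0,0) R2=(0,0,0,0)
Op 4: merge R2<->R3 -> R2=(0,0,0,0) R3=(0,0,0,0)
Op 5: inc R2 by 2 -> R2=(0,0,2,0) value=2
Op 6: merge R1<->R3 -> R1=(0,1,0,0) R3=(0,1,0,0)
Op 7: merge R0<->R1 -> R0=(0,1,0,0) R1=(0,1,0,0)

Answer: 1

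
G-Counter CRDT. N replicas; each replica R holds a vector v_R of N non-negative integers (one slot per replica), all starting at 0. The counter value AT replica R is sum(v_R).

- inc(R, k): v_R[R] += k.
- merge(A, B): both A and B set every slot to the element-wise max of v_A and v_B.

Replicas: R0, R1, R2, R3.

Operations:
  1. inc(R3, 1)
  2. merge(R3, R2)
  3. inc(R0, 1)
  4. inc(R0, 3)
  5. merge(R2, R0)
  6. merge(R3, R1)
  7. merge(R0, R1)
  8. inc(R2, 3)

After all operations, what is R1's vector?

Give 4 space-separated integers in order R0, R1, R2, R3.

Answer: 4 0 0 1

Derivation:
Op 1: inc R3 by 1 -> R3=(0,0,0,1) value=1
Op 2: merge R3<->R2 -> R3=(0,0,0,1) R2=(0,0,0,1)
Op 3: inc R0 by 1 -> R0=(1,0,0,0) value=1
Op 4: inc R0 by 3 -> R0=(4,0,0,0) value=4
Op 5: merge R2<->R0 -> R2=(4,0,0,1) R0=(4,0,0,1)
Op 6: merge R3<->R1 -> R3=(0,0,0,1) R1=(0,0,0,1)
Op 7: merge R0<->R1 -> R0=(4,0,0,1) R1=(4,0,0,1)
Op 8: inc R2 by 3 -> R2=(4,0,3,1) value=8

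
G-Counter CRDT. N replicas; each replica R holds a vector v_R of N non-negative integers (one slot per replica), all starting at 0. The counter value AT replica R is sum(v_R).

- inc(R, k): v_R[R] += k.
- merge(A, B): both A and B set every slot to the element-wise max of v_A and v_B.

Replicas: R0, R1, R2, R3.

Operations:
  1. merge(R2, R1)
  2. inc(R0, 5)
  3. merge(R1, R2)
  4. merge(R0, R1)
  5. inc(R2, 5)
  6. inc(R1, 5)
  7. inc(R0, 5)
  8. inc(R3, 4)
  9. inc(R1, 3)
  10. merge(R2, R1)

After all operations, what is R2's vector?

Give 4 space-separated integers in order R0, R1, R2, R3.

Op 1: merge R2<->R1 -> R2=(0,0,0,0) R1=(0,0,0,0)
Op 2: inc R0 by 5 -> R0=(5,0,0,0) value=5
Op 3: merge R1<->R2 -> R1=(0,0,0,0) R2=(0,0,0,0)
Op 4: merge R0<->R1 -> R0=(5,0,0,0) R1=(5,0,0,0)
Op 5: inc R2 by 5 -> R2=(0,0,5,0) value=5
Op 6: inc R1 by 5 -> R1=(5,5,0,0) value=10
Op 7: inc R0 by 5 -> R0=(10,0,0,0) value=10
Op 8: inc R3 by 4 -> R3=(0,0,0,4) value=4
Op 9: inc R1 by 3 -> R1=(5,8,0,0) value=13
Op 10: merge R2<->R1 -> R2=(5,8,5,0) R1=(5,8,5,0)

Answer: 5 8 5 0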